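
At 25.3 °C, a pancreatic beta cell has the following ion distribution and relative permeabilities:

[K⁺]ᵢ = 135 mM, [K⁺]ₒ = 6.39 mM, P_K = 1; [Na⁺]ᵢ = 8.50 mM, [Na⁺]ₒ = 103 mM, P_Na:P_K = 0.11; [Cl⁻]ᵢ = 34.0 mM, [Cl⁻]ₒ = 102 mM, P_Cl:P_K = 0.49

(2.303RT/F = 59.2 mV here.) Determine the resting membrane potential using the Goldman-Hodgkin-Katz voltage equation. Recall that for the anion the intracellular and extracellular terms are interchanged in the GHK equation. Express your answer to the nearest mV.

Vm = 59.2 · log₁₀[(Σ P·[cation]ₒ + Σ P·[anion]ᵢ) / (Σ P·[cation]ᵢ + Σ P·[anion]ₒ)]
Numerator = 1×6.39 + 0.11×103 + 0.49×34.0 = 34.38
Denominator = 1×135 + 0.11×8.50 + 0.49×102 = 185.9
Vm = 59.2 · log₁₀(0.18492) = 59.2 × (-0.7330) = -43.39 mV

-43 mV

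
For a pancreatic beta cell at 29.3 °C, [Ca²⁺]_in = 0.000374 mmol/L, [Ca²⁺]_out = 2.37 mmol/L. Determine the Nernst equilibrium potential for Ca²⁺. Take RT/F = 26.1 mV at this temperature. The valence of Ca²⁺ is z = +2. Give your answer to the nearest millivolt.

114 mV

E = (26.1/z) · ln([Ca²⁺]_out/[Ca²⁺]_in) with z = +2.
= (26.1/2) · ln(2.37/0.000374) = 13.05 · ln(6337)
= 13.05 · (8.7541) = 114.24 mV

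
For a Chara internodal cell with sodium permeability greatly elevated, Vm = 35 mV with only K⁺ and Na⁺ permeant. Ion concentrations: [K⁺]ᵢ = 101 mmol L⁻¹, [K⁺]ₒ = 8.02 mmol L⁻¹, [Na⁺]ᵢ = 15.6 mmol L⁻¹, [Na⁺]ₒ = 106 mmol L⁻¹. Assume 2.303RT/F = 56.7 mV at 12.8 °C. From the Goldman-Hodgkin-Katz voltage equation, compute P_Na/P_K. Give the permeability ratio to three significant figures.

Let α = P_Na/P_K. GHK: Vm = 56.7·log₁₀[(Kₒ + α·Naₒ)/(Kᵢ + α·Naᵢ)].
10^(Vm/56.7) = 10^(35.0/56.7) = 4.1427
So 4.1427·(Kᵢ + α·Naᵢ) = Kₒ + α·Naₒ → α = (4.1427·101.0 − 8.02) / (106.0 − 4.1427·15.6)
α = (418.4 − 8.02) / (106.0 − 64.63) = 410.4/41.37 = 9.919

9.92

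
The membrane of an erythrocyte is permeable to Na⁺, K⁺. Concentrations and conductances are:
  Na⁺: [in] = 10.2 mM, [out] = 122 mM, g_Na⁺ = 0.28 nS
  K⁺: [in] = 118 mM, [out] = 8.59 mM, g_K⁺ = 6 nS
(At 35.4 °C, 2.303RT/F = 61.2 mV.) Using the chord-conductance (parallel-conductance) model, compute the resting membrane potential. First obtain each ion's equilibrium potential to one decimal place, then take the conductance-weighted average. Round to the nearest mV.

-64 mV

E_Na⁺ = (61.2/1)·log₁₀(122/10.2) = 66.0 mV
E_K⁺ = (61.2/1)·log₁₀(8.59/118) = -69.6 mV
Vm = (Σ gᵢEᵢ)/(Σ gᵢ) = (0.28·66.0 + 6·-69.6) / (0.28 + 6)
= -399.12 / 6.28 = -63.55 mV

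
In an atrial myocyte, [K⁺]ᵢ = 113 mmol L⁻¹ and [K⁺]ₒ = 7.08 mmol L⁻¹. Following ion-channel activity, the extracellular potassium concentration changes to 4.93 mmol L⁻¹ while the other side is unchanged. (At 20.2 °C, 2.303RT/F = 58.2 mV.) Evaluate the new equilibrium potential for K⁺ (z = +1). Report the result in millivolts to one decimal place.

-79.2 mV

After the shift: [K⁺]_out = 4.93, [K⁺]_in = 113 mmol L⁻¹.
E_new = (58.2/1)·log₁₀(4.93/113) = 58.20 · (-1.3602) = -79.17 mV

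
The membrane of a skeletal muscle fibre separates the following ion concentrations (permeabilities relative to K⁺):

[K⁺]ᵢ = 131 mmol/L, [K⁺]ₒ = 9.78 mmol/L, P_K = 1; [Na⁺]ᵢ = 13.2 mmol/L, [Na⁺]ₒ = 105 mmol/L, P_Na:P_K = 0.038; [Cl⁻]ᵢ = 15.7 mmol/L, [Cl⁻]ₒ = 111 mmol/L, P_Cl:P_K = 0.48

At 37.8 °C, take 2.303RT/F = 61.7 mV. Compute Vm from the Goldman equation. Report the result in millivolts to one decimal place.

-57.9 mV

Vm = 61.7 · log₁₀[(Σ P·[cation]ₒ + Σ P·[anion]ᵢ) / (Σ P·[cation]ᵢ + Σ P·[anion]ₒ)]
Numerator = 1×9.78 + 0.038×105 + 0.48×15.7 = 21.31
Denominator = 1×131 + 0.038×13.2 + 0.48×111 = 184.8
Vm = 61.7 · log₁₀(0.1153) = 61.7 × (-0.9382) = -57.88 mV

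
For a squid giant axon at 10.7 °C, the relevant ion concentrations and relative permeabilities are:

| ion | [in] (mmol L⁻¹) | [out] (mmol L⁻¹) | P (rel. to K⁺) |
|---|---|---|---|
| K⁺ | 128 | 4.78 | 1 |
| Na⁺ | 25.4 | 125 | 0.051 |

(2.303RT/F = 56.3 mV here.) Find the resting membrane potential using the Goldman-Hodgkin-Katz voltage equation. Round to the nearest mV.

Vm = 56.3 · log₁₀[(Σ P·[cation]ₒ + Σ P·[anion]ᵢ) / (Σ P·[cation]ᵢ + Σ P·[anion]ₒ)]
Numerator = 1×4.78 + 0.051×125 = 11.16
Denominator = 1×128 + 0.051×25.4 = 129.3
Vm = 56.3 · log₁₀(0.086275) = 56.3 × (-1.0641) = -59.91 mV

-60 mV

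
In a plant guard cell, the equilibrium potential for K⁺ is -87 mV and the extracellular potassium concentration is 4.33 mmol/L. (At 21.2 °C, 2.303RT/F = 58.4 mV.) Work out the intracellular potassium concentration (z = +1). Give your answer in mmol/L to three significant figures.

134 mmol/L

Nernst: E = (58.4/1) · log₁₀([out]/[in]), so log₁₀([out]/[in]) = -87.0 × 1 / 58.4 = -1.4897.
[out]/[in] = 10^(-1.4897) = 0.03238.
[in] = 4.33 / 0.03238 = 133.7 mmol/L.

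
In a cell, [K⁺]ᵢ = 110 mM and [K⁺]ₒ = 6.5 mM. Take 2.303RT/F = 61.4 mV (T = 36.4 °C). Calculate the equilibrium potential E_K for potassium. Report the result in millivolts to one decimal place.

E = (61.4/z) · log₁₀([K⁺]_out/[K⁺]_in) with z = +1.
= (61.4/1) · log₁₀(6.5/110) = 61.40 · log₁₀(0.05909)
= 61.40 · (-1.2285) = -75.43 mV

-75.4 mV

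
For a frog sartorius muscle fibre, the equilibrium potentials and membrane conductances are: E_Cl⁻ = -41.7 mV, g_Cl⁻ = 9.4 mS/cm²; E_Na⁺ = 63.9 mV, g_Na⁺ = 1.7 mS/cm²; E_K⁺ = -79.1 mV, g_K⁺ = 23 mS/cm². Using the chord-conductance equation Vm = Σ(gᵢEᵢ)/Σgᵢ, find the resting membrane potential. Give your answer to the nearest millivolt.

-62 mV

Σ gᵢEᵢ = 9.4·(-41.7) + 1.7·(63.9) + 23·(-79.1) = -2102.65
Σ gᵢ = 9.4 + 1.7 + 23 = 34.1
Vm = -2102.65 / 34.1 = -61.66 mV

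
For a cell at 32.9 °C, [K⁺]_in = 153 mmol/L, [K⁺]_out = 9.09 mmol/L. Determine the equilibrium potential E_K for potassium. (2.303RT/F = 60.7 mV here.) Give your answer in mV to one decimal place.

-74.4 mV

E = (60.7/z) · log₁₀([K⁺]_out/[K⁺]_in) with z = +1.
= (60.7/1) · log₁₀(9.09/153) = 60.70 · log₁₀(0.05941)
= 60.70 · (-1.2261) = -74.43 mV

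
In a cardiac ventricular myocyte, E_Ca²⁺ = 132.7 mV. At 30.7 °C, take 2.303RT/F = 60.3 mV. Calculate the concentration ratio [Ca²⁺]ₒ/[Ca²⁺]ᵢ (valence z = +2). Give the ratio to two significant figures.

log₁₀([out]/[in]) = E·z/(60.3) = 132.7 × 2 / 60.3 = 4.4013
[out]/[in] = 10^(4.4013) = 2.52e+04

25000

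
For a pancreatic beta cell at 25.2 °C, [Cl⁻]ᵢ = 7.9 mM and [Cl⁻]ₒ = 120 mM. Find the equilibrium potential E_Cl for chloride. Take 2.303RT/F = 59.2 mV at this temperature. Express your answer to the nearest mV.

E = (59.2/z) · log₁₀([Cl⁻]_out/[Cl⁻]_in) with z = -1.
For an anion, dividing by z = -1 reverses the sign.
= (59.2/-1) · log₁₀(120/7.9) = -59.20 · log₁₀(15.19)
= -59.20 · (1.1816) = -69.95 mV

-70 mV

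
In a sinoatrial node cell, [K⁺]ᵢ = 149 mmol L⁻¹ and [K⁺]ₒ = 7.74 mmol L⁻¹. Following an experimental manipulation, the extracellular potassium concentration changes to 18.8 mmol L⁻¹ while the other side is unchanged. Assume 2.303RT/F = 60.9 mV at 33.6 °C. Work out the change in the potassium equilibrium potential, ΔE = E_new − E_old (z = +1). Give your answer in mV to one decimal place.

E_old = (60.9/1)·log₁₀(7.74/149) = -78.22 mV
E_new = (60.9/1)·log₁₀(18.8/149) = -54.75 mV
ΔE = -54.75 − (-78.22) = 23.47 mV

23.5 mV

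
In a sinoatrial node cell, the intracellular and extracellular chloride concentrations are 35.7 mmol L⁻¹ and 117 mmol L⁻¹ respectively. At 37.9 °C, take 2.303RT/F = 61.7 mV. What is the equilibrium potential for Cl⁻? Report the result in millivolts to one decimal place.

E = (61.7/z) · log₁₀([Cl⁻]_out/[Cl⁻]_in) with z = -1.
For an anion, dividing by z = -1 reverses the sign.
= (61.7/-1) · log₁₀(117/35.7) = -61.70 · log₁₀(3.277)
= -61.70 · (0.5155) = -31.81 mV

-31.8 mV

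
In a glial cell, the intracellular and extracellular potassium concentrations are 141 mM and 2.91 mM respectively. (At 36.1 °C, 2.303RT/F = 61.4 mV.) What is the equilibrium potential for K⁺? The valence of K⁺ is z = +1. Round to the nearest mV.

-103 mV

E = (61.4/z) · log₁₀([K⁺]_out/[K⁺]_in) with z = +1.
= (61.4/1) · log₁₀(2.91/141) = 61.40 · log₁₀(0.02064)
= 61.40 · (-1.6853) = -103.48 mV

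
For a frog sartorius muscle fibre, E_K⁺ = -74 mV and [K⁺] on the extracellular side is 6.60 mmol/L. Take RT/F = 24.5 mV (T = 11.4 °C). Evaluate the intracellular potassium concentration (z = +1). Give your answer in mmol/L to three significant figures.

135 mmol/L

Nernst: E = (24.5/1) · ln([out]/[in]), so ln([out]/[in]) = -74.0 × 1 / 24.5 = -3.0204.
[out]/[in] = e^(-3.0204) = 0.04878.
[in] = 6.60 / 0.04878 = 135.3 mmol/L.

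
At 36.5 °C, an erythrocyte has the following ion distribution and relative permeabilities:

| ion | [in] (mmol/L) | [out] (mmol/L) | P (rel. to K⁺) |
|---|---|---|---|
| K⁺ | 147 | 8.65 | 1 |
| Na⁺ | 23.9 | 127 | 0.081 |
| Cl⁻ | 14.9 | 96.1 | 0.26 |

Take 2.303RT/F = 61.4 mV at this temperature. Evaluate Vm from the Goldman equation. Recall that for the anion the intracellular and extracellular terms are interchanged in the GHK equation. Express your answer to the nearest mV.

-54 mV

Vm = 61.4 · log₁₀[(Σ P·[cation]ₒ + Σ P·[anion]ᵢ) / (Σ P·[cation]ᵢ + Σ P·[anion]ₒ)]
Numerator = 1×8.65 + 0.081×127 + 0.26×14.9 = 22.81
Denominator = 1×147 + 0.081×23.9 + 0.26×96.1 = 173.9
Vm = 61.4 · log₁₀(0.13116) = 61.4 × (-0.8822) = -54.17 mV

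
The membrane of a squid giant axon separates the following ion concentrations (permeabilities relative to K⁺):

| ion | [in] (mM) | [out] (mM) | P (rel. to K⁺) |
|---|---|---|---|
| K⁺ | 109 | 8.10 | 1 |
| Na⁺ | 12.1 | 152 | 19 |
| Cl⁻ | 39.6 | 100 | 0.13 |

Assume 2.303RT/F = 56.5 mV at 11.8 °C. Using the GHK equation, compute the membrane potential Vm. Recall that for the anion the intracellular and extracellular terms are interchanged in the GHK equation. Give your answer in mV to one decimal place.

51.8 mV

Vm = 56.5 · log₁₀[(Σ P·[cation]ₒ + Σ P·[anion]ᵢ) / (Σ P·[cation]ᵢ + Σ P·[anion]ₒ)]
Numerator = 1×8.10 + 19×152 + 0.13×39.6 = 2901
Denominator = 1×109 + 19×12.1 + 0.13×100 = 351.9
Vm = 56.5 · log₁₀(8.2445) = 56.5 × (0.9162) = 51.76 mV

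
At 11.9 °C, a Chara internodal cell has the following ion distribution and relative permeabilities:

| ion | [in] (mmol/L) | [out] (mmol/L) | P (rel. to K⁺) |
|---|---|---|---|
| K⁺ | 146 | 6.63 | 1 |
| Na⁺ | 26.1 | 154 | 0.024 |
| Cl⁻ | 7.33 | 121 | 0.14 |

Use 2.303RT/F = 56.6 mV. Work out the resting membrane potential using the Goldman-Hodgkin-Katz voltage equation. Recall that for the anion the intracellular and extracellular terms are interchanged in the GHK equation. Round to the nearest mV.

-66 mV

Vm = 56.6 · log₁₀[(Σ P·[cation]ₒ + Σ P·[anion]ᵢ) / (Σ P·[cation]ᵢ + Σ P·[anion]ₒ)]
Numerator = 1×6.63 + 0.024×154 + 0.14×7.33 = 11.35
Denominator = 1×146 + 0.024×26.1 + 0.14×121 = 163.6
Vm = 56.6 · log₁₀(0.069404) = 56.6 × (-1.1586) = -65.58 mV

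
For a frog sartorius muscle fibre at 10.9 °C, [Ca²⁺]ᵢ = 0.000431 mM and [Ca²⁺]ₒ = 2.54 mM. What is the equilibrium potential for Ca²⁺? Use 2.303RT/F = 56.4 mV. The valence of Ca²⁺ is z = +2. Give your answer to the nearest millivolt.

E = (56.4/z) · log₁₀([Ca²⁺]_out/[Ca²⁺]_in) with z = +2.
= (56.4/2) · log₁₀(2.54/0.000431) = 28.20 · log₁₀(5893)
= 28.20 · (3.7704) = 106.32 mV

106 mV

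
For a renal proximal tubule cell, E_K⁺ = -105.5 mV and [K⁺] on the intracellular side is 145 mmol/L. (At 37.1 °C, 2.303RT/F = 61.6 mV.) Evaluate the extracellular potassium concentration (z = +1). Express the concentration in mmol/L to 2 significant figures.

Nernst: E = (61.6/1) · log₁₀([out]/[in]), so log₁₀([out]/[in]) = -105.5 × 1 / 61.6 = -1.7127.
[out]/[in] = 10^(-1.7127) = 0.01938.
[out] = 0.01938 × 145 = 2.81 mmol/L.

2.8 mmol/L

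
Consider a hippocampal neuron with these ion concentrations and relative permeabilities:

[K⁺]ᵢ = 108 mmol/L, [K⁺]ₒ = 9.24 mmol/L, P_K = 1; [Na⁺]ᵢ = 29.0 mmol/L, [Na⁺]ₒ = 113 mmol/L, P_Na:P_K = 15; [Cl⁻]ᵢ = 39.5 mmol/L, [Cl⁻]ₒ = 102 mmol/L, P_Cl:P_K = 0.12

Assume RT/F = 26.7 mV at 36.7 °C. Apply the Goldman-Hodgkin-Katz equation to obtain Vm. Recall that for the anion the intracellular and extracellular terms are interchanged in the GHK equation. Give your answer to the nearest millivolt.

Vm = 26.7 · ln[(Σ P·[cation]ₒ + Σ P·[anion]ᵢ) / (Σ P·[cation]ᵢ + Σ P·[anion]ₒ)]
Numerator = 1×9.24 + 15×113 + 0.12×39.5 = 1709
Denominator = 1×108 + 15×29.0 + 0.12×102 = 555.2
Vm = 26.7 · ln(3.0779) = 26.7 × (1.1243) = 30.02 mV

30 mV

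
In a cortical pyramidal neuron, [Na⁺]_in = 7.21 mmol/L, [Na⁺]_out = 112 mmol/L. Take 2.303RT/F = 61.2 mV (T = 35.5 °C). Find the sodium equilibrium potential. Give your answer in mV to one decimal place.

E = (61.2/z) · log₁₀([Na⁺]_out/[Na⁺]_in) with z = +1.
= (61.2/1) · log₁₀(112/7.21) = 61.20 · log₁₀(15.53)
= 61.20 · (1.1913) = 72.91 mV

72.9 mV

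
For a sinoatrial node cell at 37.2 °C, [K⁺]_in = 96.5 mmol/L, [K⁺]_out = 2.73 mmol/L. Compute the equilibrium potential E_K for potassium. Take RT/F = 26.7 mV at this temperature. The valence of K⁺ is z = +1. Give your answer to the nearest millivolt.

E = (26.7/z) · ln([K⁺]_out/[K⁺]_in) with z = +1.
= (26.7/1) · ln(2.73/96.5) = 26.70 · ln(0.02829)
= 26.70 · (-3.5652) = -95.19 mV

-95 mV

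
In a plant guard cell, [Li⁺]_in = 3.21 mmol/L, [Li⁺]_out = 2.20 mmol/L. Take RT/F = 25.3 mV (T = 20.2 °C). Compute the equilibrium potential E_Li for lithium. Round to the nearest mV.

-10 mV

E = (25.3/z) · ln([Li⁺]_out/[Li⁺]_in) with z = +1.
= (25.3/1) · ln(2.20/3.21) = 25.30 · ln(0.6854)
= 25.30 · (-0.3778) = -9.56 mV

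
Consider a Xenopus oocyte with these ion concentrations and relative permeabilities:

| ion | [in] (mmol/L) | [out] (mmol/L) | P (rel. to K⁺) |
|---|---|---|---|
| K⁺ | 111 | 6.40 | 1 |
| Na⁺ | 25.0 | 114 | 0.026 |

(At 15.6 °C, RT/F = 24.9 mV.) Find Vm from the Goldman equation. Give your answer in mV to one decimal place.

Vm = 24.9 · ln[(Σ P·[cation]ₒ + Σ P·[anion]ᵢ) / (Σ P·[cation]ᵢ + Σ P·[anion]ₒ)]
Numerator = 1×6.40 + 0.026×114 = 9.364
Denominator = 1×111 + 0.026×25.0 = 111.7
Vm = 24.9 · ln(0.083869) = 24.9 × (-2.4785) = -61.71 mV

-61.7 mV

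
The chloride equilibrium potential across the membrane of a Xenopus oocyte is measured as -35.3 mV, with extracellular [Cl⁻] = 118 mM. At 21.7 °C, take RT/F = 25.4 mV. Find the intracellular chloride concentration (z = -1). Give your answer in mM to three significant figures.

29.4 mM

Nernst: E = (25.4/-1) · ln([out]/[in]), so ln([out]/[in]) = -35.3 × -1 / 25.4 = 1.3898.
[out]/[in] = e^(1.3898) = 4.014.
[in] = 118 / 4.014 = 29.4 mM.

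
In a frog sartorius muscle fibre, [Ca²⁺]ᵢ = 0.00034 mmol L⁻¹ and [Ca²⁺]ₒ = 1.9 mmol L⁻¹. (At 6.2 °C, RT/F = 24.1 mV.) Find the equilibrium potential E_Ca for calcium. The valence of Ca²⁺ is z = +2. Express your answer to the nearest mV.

104 mV

E = (24.1/z) · ln([Ca²⁺]_out/[Ca²⁺]_in) with z = +2.
= (24.1/2) · ln(1.9/0.00034) = 12.05 · ln(5588)
= 12.05 · (8.6284) = 103.97 mV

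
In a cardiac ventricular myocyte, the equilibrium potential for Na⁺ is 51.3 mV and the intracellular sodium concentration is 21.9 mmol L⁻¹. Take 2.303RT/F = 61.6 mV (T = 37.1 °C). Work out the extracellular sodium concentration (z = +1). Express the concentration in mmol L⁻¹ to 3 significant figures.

Nernst: E = (61.6/1) · log₁₀([out]/[in]), so log₁₀([out]/[in]) = 51.3 × 1 / 61.6 = 0.8328.
[out]/[in] = 10^(0.8328) = 6.804.
[out] = 6.804 × 21.9 = 149 mmol L⁻¹.

149 mmol L⁻¹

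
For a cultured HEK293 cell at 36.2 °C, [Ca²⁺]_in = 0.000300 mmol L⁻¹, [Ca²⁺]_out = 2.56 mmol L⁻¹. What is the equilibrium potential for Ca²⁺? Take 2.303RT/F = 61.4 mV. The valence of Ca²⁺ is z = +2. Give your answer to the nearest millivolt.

121 mV

E = (61.4/z) · log₁₀([Ca²⁺]_out/[Ca²⁺]_in) with z = +2.
= (61.4/2) · log₁₀(2.56/0.000300) = 30.70 · log₁₀(8533)
= 30.70 · (3.9311) = 120.69 mV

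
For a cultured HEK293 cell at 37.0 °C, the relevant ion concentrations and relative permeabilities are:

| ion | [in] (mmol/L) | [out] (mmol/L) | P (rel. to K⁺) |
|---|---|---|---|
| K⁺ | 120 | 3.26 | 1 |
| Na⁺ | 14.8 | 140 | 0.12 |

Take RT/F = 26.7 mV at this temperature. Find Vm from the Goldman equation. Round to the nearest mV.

Vm = 26.7 · ln[(Σ P·[cation]ₒ + Σ P·[anion]ᵢ) / (Σ P·[cation]ᵢ + Σ P·[anion]ₒ)]
Numerator = 1×3.26 + 0.12×140 = 20.06
Denominator = 1×120 + 0.12×14.8 = 121.8
Vm = 26.7 · ln(0.16473) = 26.7 × (-1.8035) = -48.15 mV

-48 mV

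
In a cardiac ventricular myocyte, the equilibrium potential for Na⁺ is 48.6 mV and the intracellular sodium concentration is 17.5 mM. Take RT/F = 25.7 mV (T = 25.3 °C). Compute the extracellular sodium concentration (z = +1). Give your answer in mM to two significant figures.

Nernst: E = (25.7/1) · ln([out]/[in]), so ln([out]/[in]) = 48.6 × 1 / 25.7 = 1.8911.
[out]/[in] = e^(1.8911) = 6.626.
[out] = 6.626 × 17.5 = 116 mM.

120 mM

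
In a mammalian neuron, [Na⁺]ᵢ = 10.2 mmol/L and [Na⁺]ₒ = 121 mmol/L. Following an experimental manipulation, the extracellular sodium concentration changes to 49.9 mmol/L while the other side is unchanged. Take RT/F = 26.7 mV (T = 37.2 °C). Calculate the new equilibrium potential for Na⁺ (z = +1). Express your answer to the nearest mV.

After the shift: [Na⁺]_out = 49.9, [Na⁺]_in = 10.2 mmol/L.
E_new = (26.7/1)·ln(49.9/10.2) = 26.70 · (1.5876) = 42.39 mV

42 mV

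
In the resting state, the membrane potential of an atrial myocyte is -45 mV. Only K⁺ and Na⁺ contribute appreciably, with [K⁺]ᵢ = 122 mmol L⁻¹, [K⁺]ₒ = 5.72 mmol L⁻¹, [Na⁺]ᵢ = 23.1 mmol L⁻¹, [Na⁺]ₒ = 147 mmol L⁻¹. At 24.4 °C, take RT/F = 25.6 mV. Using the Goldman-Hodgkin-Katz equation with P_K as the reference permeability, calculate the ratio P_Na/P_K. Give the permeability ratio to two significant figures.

Let α = P_Na/P_K. GHK: Vm = 25.6·ln[(Kₒ + α·Naₒ)/(Kᵢ + α·Naᵢ)].
e^(Vm/25.6) = e^(-45.0/25.6) = 0.17242
So 0.17242·(Kᵢ + α·Naᵢ) = Kₒ + α·Naₒ → α = (0.17242·122.0 − 5.72) / (147.0 − 0.17242·23.1)
α = (21.04 − 5.72) / (147.0 − 3.983) = 15.32/143 = 0.1071

0.11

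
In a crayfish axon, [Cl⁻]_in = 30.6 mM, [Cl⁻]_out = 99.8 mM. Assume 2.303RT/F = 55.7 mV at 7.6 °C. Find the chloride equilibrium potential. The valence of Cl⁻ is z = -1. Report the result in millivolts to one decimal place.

-28.6 mV

E = (55.7/z) · log₁₀([Cl⁻]_out/[Cl⁻]_in) with z = -1.
For an anion, dividing by z = -1 reverses the sign.
= (55.7/-1) · log₁₀(99.8/30.6) = -55.70 · log₁₀(3.261)
= -55.70 · (0.5134) = -28.60 mV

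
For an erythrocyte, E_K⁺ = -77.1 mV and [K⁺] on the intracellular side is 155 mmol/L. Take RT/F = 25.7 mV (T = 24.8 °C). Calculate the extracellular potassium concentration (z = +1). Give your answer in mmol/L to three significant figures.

Nernst: E = (25.7/1) · ln([out]/[in]), so ln([out]/[in]) = -77.1 × 1 / 25.7 = -3.0000.
[out]/[in] = e^(-3.0000) = 0.04979.
[out] = 0.04979 × 155 = 7.717 mmol/L.

7.72 mmol/L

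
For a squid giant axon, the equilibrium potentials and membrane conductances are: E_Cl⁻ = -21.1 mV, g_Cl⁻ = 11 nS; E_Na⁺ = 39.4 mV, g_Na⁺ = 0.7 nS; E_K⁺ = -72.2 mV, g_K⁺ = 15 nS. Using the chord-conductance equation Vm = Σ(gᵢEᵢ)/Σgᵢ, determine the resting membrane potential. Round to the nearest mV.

Σ gᵢEᵢ = 11·(-21.1) + 0.7·(39.4) + 15·(-72.2) = -1287.52
Σ gᵢ = 11 + 0.7 + 15 = 26.7
Vm = -1287.52 / 26.7 = -48.22 mV

-48 mV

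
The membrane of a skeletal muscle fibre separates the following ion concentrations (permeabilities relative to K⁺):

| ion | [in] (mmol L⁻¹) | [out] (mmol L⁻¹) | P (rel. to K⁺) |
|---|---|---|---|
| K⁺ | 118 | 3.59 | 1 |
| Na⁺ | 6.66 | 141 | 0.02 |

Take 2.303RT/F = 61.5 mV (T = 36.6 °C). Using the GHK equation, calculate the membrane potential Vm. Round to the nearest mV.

-78 mV

Vm = 61.5 · log₁₀[(Σ P·[cation]ₒ + Σ P·[anion]ᵢ) / (Σ P·[cation]ᵢ + Σ P·[anion]ₒ)]
Numerator = 1×3.59 + 0.02×141 = 6.41
Denominator = 1×118 + 0.02×6.66 = 118.1
Vm = 61.5 · log₁₀(0.054261) = 61.5 × (-1.2655) = -77.83 mV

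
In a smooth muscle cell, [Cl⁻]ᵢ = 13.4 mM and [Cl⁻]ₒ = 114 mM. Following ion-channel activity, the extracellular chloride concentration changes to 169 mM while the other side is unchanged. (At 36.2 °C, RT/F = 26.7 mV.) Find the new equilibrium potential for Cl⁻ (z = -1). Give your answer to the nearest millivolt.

After the shift: [Cl⁻]_out = 169, [Cl⁻]_in = 13.4 mM.
E_new = (26.7/-1)·ln(169/13.4) = -26.70 · (2.5346) = -67.67 mV

-68 mV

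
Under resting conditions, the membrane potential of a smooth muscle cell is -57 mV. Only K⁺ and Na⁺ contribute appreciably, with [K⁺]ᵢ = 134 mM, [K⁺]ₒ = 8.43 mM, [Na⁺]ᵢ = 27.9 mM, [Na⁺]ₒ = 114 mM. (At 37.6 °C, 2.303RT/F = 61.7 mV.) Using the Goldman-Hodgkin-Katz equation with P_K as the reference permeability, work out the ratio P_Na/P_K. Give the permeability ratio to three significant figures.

Let α = P_Na/P_K. GHK: Vm = 61.7·log₁₀[(Kₒ + α·Naₒ)/(Kᵢ + α·Naᵢ)].
10^(Vm/61.7) = 10^(-57.0/61.7) = 0.11917
So 0.11917·(Kᵢ + α·Naᵢ) = Kₒ + α·Naₒ → α = (0.11917·134.0 − 8.43) / (114.0 − 0.11917·27.9)
α = (15.97 − 8.43) / (114.0 − 3.325) = 7.539/110.7 = 0.06812

0.0681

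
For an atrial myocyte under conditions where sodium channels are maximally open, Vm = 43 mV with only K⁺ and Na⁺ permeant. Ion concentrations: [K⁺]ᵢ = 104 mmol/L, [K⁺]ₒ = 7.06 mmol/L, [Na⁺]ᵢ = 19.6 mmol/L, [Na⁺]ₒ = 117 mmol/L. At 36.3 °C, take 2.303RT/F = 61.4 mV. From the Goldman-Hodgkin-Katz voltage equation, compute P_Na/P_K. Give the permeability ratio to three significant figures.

Let α = P_Na/P_K. GHK: Vm = 61.4·log₁₀[(Kₒ + α·Naₒ)/(Kᵢ + α·Naᵢ)].
10^(Vm/61.4) = 10^(43.0/61.4) = 5.0156
So 5.0156·(Kᵢ + α·Naᵢ) = Kₒ + α·Naₒ → α = (5.0156·104.0 − 7.06) / (117.0 − 5.0156·19.6)
α = (521.6 − 7.06) / (117.0 − 98.31) = 514.6/18.69 = 27.53

27.5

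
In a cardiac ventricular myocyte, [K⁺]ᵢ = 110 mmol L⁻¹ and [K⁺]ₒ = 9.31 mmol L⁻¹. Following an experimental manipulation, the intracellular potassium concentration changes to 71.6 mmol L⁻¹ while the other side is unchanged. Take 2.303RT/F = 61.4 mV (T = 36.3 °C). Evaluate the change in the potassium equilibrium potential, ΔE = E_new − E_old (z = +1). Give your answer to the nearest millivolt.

E_old = (61.4/1)·log₁₀(9.31/110) = -65.85 mV
E_new = (61.4/1)·log₁₀(9.31/71.6) = -54.40 mV
ΔE = -54.40 − (-65.85) = 11.45 mV

11 mV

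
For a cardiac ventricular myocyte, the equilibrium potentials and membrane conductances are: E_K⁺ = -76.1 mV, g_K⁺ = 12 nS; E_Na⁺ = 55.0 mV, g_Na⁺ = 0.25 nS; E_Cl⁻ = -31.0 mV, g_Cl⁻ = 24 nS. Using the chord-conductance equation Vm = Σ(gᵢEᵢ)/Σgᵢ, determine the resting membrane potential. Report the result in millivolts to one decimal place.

Σ gᵢEᵢ = 12·(-76.1) + 0.25·(55.0) + 24·(-31.0) = -1643.45
Σ gᵢ = 12 + 0.25 + 24 = 36.25
Vm = -1643.45 / 36.25 = -45.34 mV

-45.3 mV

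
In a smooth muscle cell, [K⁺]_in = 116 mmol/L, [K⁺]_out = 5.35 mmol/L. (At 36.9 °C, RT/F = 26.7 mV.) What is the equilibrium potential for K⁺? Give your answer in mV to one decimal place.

E = (26.7/z) · ln([K⁺]_out/[K⁺]_in) with z = +1.
= (26.7/1) · ln(5.35/116) = 26.70 · ln(0.04612)
= 26.70 · (-3.0765) = -82.14 mV

-82.1 mV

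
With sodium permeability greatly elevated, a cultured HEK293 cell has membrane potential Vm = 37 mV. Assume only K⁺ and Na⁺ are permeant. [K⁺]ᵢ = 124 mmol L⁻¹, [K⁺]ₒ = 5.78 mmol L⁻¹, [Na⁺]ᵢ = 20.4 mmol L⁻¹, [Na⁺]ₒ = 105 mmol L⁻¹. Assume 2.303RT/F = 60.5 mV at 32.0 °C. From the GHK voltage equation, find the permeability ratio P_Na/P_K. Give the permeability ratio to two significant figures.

Let α = P_Na/P_K. GHK: Vm = 60.5·log₁₀[(Kₒ + α·Naₒ)/(Kᵢ + α·Naᵢ)].
10^(Vm/60.5) = 10^(37.0/60.5) = 4.0886
So 4.0886·(Kᵢ + α·Naᵢ) = Kₒ + α·Naₒ → α = (4.0886·124.0 − 5.78) / (105.0 − 4.0886·20.4)
α = (507 − 5.78) / (105.0 − 83.41) = 501.2/21.59 = 23.21

23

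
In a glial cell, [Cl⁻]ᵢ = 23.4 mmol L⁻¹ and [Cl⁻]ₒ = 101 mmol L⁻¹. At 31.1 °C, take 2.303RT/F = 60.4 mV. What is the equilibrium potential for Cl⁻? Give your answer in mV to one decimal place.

-38.4 mV

E = (60.4/z) · log₁₀([Cl⁻]_out/[Cl⁻]_in) with z = -1.
For an anion, dividing by z = -1 reverses the sign.
= (60.4/-1) · log₁₀(101/23.4) = -60.40 · log₁₀(4.316)
= -60.40 · (0.6351) = -38.36 mV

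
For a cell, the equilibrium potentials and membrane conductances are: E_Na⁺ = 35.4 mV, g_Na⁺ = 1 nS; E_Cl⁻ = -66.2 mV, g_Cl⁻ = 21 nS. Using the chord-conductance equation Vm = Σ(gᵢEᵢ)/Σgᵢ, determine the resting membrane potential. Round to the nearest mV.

-62 mV

Σ gᵢEᵢ = 1·(35.4) + 21·(-66.2) = -1354.80
Σ gᵢ = 1 + 21 = 22
Vm = -1354.80 / 22 = -61.58 mV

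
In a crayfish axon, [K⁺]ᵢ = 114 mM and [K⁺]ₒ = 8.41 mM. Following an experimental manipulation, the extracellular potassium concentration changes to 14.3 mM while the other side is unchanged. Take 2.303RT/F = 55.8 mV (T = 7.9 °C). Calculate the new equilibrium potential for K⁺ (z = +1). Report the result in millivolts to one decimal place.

-50.3 mV

After the shift: [K⁺]_out = 14.3, [K⁺]_in = 114 mM.
E_new = (55.8/1)·log₁₀(14.3/114) = 55.80 · (-0.9016) = -50.31 mV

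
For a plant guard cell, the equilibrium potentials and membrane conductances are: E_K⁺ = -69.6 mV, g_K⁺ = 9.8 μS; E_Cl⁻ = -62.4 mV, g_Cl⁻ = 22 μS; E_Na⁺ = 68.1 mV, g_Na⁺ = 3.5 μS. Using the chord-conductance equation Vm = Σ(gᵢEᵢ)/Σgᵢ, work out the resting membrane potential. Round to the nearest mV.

-51 mV

Σ gᵢEᵢ = 9.8·(-69.6) + 22·(-62.4) + 3.5·(68.1) = -1816.53
Σ gᵢ = 9.8 + 22 + 3.5 = 35.3
Vm = -1816.53 / 35.3 = -51.46 mV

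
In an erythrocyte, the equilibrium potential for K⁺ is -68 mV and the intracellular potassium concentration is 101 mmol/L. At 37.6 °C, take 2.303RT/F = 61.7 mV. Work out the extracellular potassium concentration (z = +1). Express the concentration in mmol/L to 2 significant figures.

Nernst: E = (61.7/1) · log₁₀([out]/[in]), so log₁₀([out]/[in]) = -68.0 × 1 / 61.7 = -1.1021.
[out]/[in] = 10^(-1.1021) = 0.07905.
[out] = 0.07905 × 101 = 7.984 mmol/L.

8.0 mmol/L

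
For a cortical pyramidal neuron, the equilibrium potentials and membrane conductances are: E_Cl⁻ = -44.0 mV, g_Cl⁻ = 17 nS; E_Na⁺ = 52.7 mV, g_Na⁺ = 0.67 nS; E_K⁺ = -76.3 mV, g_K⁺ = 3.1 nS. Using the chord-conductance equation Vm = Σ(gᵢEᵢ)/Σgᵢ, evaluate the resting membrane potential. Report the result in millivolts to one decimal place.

Σ gᵢEᵢ = 17·(-44.0) + 0.67·(52.7) + 3.1·(-76.3) = -949.22
Σ gᵢ = 17 + 0.67 + 3.1 = 20.77
Vm = -949.22 / 20.77 = -45.70 mV

-45.7 mV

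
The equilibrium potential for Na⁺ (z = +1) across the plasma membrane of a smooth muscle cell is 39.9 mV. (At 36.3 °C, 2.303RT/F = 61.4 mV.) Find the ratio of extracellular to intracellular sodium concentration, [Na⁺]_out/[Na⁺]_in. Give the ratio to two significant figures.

log₁₀([out]/[in]) = E·z/(61.4) = 39.9 × 1 / 61.4 = 0.6498
[out]/[in] = 10^(0.6498) = 4.465

4.5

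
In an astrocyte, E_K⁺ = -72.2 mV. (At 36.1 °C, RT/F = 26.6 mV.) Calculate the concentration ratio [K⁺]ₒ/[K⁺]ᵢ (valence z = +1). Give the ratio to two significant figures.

ln([out]/[in]) = E·z/(26.6) = -72.2 × 1 / 26.6 = -2.7143
[out]/[in] = e^(-2.7143) = 0.06625

0.066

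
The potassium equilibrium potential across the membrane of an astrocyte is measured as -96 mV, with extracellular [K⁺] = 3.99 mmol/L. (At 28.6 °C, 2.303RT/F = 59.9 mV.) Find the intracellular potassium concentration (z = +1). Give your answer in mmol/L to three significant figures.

160 mmol/L

Nernst: E = (59.9/1) · log₁₀([out]/[in]), so log₁₀([out]/[in]) = -96.0 × 1 / 59.9 = -1.6027.
[out]/[in] = 10^(-1.6027) = 0.02496.
[in] = 3.99 / 0.02496 = 159.8 mmol/L.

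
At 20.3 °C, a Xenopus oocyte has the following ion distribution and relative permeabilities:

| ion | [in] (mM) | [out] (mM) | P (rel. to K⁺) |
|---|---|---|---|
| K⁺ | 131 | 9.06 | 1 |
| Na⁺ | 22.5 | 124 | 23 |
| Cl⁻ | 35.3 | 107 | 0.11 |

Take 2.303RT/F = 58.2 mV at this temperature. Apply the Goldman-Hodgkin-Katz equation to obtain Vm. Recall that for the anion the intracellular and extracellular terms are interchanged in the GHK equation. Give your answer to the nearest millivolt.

37 mV

Vm = 58.2 · log₁₀[(Σ P·[cation]ₒ + Σ P·[anion]ᵢ) / (Σ P·[cation]ᵢ + Σ P·[anion]ₒ)]
Numerator = 1×9.06 + 23×124 + 0.11×35.3 = 2865
Denominator = 1×131 + 23×22.5 + 0.11×107 = 660.3
Vm = 58.2 · log₁₀(4.339) = 58.2 × (0.6374) = 37.10 mV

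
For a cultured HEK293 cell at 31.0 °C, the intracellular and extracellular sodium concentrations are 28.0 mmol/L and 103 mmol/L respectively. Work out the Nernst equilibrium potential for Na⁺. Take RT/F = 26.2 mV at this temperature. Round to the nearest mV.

E = (26.2/z) · ln([Na⁺]_out/[Na⁺]_in) with z = +1.
= (26.2/1) · ln(103/28.0) = 26.20 · ln(3.679)
= 26.20 · (1.3025) = 34.13 mV

34 mV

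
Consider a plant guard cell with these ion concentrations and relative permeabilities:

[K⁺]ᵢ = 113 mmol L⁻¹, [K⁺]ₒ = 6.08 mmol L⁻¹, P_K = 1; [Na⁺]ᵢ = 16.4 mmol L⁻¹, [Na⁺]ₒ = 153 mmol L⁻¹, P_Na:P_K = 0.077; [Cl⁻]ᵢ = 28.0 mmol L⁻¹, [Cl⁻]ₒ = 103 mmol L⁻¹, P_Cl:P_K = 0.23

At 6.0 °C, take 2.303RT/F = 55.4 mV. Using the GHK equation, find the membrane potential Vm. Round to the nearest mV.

-42 mV

Vm = 55.4 · log₁₀[(Σ P·[cation]ₒ + Σ P·[anion]ᵢ) / (Σ P·[cation]ᵢ + Σ P·[anion]ₒ)]
Numerator = 1×6.08 + 0.077×153 + 0.23×28.0 = 24.3
Denominator = 1×113 + 0.077×16.4 + 0.23×103 = 138
Vm = 55.4 · log₁₀(0.17615) = 55.4 × (-0.7541) = -41.78 mV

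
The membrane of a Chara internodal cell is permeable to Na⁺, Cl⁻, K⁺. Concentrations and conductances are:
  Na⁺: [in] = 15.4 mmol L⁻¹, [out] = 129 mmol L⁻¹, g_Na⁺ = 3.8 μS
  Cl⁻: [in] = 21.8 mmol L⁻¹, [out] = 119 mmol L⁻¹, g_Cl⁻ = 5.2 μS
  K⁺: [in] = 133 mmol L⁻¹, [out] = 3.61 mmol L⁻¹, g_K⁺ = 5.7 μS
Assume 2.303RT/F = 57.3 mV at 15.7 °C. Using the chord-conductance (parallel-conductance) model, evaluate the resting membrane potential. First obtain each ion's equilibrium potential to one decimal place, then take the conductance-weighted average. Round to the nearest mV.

E_Na⁺ = (57.3/1)·log₁₀(129/15.4) = 52.9 mV
E_Cl⁻ = (57.3/-1)·log₁₀(119/21.8) = -42.2 mV
E_K⁺ = (57.3/1)·log₁₀(3.61/133) = -89.8 mV
Vm = (Σ gᵢEᵢ)/(Σ gᵢ) = (3.8·52.9 + 5.2·-42.2 + 5.7·-89.8) / (3.8 + 5.2 + 5.7)
= -530.28 / 14.7 = -36.07 mV

-36 mV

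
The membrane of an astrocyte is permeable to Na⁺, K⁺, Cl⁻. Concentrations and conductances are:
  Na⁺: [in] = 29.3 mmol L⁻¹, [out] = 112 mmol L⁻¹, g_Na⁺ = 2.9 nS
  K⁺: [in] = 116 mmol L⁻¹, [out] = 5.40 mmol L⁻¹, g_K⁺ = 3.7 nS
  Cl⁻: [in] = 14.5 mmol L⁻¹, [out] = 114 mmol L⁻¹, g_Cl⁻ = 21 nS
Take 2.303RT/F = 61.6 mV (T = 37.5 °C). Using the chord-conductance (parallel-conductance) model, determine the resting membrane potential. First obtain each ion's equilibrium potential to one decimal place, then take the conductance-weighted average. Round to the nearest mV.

-49 mV

E_Na⁺ = (61.6/1)·log₁₀(112/29.3) = 35.9 mV
E_K⁺ = (61.6/1)·log₁₀(5.40/116) = -82.1 mV
E_Cl⁻ = (61.6/-1)·log₁₀(114/14.5) = -55.2 mV
Vm = (Σ gᵢEᵢ)/(Σ gᵢ) = (2.9·35.9 + 3.7·-82.1 + 21·-55.2) / (2.9 + 3.7 + 21)
= -1358.86 / 27.6 = -49.23 mV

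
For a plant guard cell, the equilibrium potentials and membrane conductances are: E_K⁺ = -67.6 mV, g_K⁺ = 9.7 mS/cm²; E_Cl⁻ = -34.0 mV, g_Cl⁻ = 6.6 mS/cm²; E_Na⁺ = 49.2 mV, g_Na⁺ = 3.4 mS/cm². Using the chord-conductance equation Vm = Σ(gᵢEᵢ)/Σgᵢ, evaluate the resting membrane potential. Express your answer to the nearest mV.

-36 mV

Σ gᵢEᵢ = 9.7·(-67.6) + 6.6·(-34.0) + 3.4·(49.2) = -712.84
Σ gᵢ = 9.7 + 6.6 + 3.4 = 19.7
Vm = -712.84 / 19.7 = -36.18 mV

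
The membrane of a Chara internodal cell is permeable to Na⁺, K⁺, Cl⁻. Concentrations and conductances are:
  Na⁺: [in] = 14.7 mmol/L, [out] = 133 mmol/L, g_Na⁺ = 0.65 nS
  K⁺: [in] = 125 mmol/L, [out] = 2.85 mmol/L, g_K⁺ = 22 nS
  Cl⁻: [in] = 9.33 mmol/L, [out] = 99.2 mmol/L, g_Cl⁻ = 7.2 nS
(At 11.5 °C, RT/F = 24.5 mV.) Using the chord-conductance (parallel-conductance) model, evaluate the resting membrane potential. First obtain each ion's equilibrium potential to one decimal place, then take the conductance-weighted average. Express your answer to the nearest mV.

-81 mV

E_Na⁺ = (24.5/1)·ln(133/14.7) = 54.0 mV
E_K⁺ = (24.5/1)·ln(2.85/125) = -92.6 mV
E_Cl⁻ = (24.5/-1)·ln(99.2/9.33) = -57.9 mV
Vm = (Σ gᵢEᵢ)/(Σ gᵢ) = (0.65·54.0 + 22·-92.6 + 7.2·-57.9) / (0.65 + 22 + 7.2)
= -2418.98 / 29.85 = -81.04 mV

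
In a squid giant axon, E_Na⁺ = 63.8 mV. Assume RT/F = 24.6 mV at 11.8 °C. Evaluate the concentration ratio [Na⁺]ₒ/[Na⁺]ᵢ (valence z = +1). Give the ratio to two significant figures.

ln([out]/[in]) = E·z/(24.6) = 63.8 × 1 / 24.6 = 2.5935
[out]/[in] = e^(2.5935) = 13.38

13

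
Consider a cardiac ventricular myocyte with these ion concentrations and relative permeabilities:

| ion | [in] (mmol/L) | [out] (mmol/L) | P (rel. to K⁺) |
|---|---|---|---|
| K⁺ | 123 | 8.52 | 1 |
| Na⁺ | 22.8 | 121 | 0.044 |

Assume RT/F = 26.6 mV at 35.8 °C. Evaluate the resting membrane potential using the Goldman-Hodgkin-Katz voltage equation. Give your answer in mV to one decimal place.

-58.3 mV

Vm = 26.6 · ln[(Σ P·[cation]ₒ + Σ P·[anion]ᵢ) / (Σ P·[cation]ᵢ + Σ P·[anion]ₒ)]
Numerator = 1×8.52 + 0.044×121 = 13.84
Denominator = 1×123 + 0.044×22.8 = 124
Vm = 26.6 · ln(0.11164) = 26.6 × (-2.1925) = -58.32 mV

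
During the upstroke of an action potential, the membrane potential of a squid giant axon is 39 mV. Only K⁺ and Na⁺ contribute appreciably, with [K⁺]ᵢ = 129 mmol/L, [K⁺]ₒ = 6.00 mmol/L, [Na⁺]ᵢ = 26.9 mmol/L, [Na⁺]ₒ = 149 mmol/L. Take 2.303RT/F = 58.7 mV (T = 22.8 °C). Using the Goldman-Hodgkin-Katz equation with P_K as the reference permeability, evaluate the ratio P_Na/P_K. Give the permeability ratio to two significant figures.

24

Let α = P_Na/P_K. GHK: Vm = 58.7·log₁₀[(Kₒ + α·Naₒ)/(Kᵢ + α·Naᵢ)].
10^(Vm/58.7) = 10^(39.0/58.7) = 4.6174
So 4.6174·(Kᵢ + α·Naᵢ) = Kₒ + α·Naₒ → α = (4.6174·129.0 − 6.0) / (149.0 − 4.6174·26.9)
α = (595.6 − 6.0) / (149.0 − 124.2) = 589.6/24.79 = 23.78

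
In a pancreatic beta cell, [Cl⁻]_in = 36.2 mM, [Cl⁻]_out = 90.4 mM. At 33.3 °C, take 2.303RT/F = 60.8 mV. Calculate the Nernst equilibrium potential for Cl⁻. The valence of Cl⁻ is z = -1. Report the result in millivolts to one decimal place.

-24.2 mV

E = (60.8/z) · log₁₀([Cl⁻]_out/[Cl⁻]_in) with z = -1.
For an anion, dividing by z = -1 reverses the sign.
= (60.8/-1) · log₁₀(90.4/36.2) = -60.80 · log₁₀(2.497)
= -60.80 · (0.3975) = -24.17 mV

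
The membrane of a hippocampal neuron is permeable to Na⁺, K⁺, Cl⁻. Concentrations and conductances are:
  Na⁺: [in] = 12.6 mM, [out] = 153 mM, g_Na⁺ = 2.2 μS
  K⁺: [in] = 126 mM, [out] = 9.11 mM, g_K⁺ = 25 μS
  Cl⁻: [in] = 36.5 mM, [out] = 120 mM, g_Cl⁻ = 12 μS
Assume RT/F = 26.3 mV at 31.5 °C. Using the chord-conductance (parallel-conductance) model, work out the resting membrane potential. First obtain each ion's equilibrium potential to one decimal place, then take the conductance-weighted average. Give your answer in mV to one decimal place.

-50.0 mV

E_Na⁺ = (26.3/1)·ln(153/12.6) = 65.7 mV
E_K⁺ = (26.3/1)·ln(9.11/126) = -69.1 mV
E_Cl⁻ = (26.3/-1)·ln(120/36.5) = -31.3 mV
Vm = (Σ gᵢEᵢ)/(Σ gᵢ) = (2.2·65.7 + 25·-69.1 + 12·-31.3) / (2.2 + 25 + 12)
= -1958.56 / 39.2 = -49.96 mV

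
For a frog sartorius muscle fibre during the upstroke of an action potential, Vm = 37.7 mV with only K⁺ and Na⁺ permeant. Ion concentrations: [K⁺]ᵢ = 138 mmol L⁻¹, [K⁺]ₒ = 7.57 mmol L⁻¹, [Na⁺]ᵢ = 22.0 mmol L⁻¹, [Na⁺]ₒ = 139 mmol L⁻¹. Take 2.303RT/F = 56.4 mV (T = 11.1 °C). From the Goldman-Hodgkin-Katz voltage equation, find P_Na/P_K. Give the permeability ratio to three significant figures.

Let α = P_Na/P_K. GHK: Vm = 56.4·log₁₀[(Kₒ + α·Naₒ)/(Kᵢ + α·Naᵢ)].
10^(Vm/56.4) = 10^(37.7/56.4) = 4.6606
So 4.6606·(Kᵢ + α·Naᵢ) = Kₒ + α·Naₒ → α = (4.6606·138.0 − 7.57) / (139.0 − 4.6606·22.0)
α = (643.2 − 7.57) / (139.0 − 102.5) = 635.6/36.47 = 17.43

17.4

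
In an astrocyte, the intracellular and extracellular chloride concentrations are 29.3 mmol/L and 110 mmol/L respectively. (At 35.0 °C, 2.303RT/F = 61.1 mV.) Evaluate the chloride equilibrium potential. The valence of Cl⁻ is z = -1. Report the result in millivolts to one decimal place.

E = (61.1/z) · log₁₀([Cl⁻]_out/[Cl⁻]_in) with z = -1.
For an anion, dividing by z = -1 reverses the sign.
= (61.1/-1) · log₁₀(110/29.3) = -61.10 · log₁₀(3.754)
= -61.10 · (0.5745) = -35.10 mV

-35.1 mV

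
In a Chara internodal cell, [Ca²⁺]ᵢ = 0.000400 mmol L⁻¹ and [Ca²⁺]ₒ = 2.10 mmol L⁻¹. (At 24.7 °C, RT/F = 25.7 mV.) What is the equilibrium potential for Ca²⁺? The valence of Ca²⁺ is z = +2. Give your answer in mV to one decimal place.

110.1 mV

E = (25.7/z) · ln([Ca²⁺]_out/[Ca²⁺]_in) with z = +2.
= (25.7/2) · ln(2.10/0.000400) = 12.85 · ln(5250)
= 12.85 · (8.5660) = 110.07 mV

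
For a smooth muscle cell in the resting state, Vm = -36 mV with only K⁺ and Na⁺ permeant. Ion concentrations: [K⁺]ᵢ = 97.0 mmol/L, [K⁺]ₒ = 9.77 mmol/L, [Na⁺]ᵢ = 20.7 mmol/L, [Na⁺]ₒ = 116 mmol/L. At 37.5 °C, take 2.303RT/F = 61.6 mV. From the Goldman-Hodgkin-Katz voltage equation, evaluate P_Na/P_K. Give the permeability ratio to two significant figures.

0.14

Let α = P_Na/P_K. GHK: Vm = 61.6·log₁₀[(Kₒ + α·Naₒ)/(Kᵢ + α·Naᵢ)].
10^(Vm/61.6) = 10^(-36.0/61.6) = 0.26037
So 0.26037·(Kᵢ + α·Naᵢ) = Kₒ + α·Naₒ → α = (0.26037·97.0 − 9.77) / (116.0 − 0.26037·20.7)
α = (25.26 − 9.77) / (116.0 − 5.39) = 15.49/110.6 = 0.14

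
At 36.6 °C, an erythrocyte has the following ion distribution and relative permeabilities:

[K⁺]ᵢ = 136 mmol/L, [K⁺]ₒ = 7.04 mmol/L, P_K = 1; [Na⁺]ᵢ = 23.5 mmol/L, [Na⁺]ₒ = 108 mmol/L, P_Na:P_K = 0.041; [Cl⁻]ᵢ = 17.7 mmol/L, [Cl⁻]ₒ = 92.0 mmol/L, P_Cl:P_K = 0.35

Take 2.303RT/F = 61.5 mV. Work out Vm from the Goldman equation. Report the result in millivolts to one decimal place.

Vm = 61.5 · log₁₀[(Σ P·[cation]ₒ + Σ P·[anion]ᵢ) / (Σ P·[cation]ᵢ + Σ P·[anion]ₒ)]
Numerator = 1×7.04 + 0.041×108 + 0.35×17.7 = 17.66
Denominator = 1×136 + 0.041×23.5 + 0.35×92.0 = 169.2
Vm = 61.5 · log₁₀(0.10441) = 61.5 × (-0.9812) = -60.35 mV

-60.3 mV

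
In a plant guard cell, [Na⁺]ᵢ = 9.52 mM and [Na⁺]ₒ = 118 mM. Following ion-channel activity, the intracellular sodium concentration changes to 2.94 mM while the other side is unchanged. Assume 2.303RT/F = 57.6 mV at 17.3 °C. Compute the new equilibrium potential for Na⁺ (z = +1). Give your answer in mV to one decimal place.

92.4 mV

After the shift: [Na⁺]_out = 118, [Na⁺]_in = 2.94 mM.
E_new = (57.6/1)·log₁₀(118/2.94) = 57.60 · (1.6035) = 92.36 mV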